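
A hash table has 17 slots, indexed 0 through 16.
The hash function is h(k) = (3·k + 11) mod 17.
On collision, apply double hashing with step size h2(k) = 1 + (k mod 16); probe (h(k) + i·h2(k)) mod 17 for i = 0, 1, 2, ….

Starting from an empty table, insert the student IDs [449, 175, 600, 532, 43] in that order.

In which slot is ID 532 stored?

14

449: h=15 => slot 15
175: h=9 => slot 9
600: h=9, h2=9, probe 9,1 => slot 1
532: h=9, h2=5, probe 9,14 => slot 14
43: h=4 => slot 4
Table: [_, 600, _, _, 43, _, _, _, _, 175, _, _, _, _, 532, 449, _]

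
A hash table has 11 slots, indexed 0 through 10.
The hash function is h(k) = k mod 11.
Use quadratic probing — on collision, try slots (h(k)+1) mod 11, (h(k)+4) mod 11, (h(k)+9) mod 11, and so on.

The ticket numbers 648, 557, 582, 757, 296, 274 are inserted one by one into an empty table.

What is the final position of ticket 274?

8

Insert 648: h=10, slot 10 empty -> index 10.
Insert 557: h=7, slot 7 empty -> index 7.
Insert 582: h=10, slot 10 occupied -> index 0.
Insert 757: h=9, slot 9 empty -> index 9.
Insert 296: h=10, slots 10,0 occupied -> index 3.
Insert 274: h=10, slots 10,0,3 occupied -> index 8.
Table: [582, ., ., 296, ., ., ., 557, 274, 757, 648]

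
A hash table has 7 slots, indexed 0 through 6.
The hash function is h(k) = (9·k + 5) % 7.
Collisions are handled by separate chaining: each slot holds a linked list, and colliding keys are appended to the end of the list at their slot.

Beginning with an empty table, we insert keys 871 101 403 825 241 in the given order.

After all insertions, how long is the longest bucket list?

871 → bucket 4
101 → bucket 4 (collision)
403 → bucket 6
825 → bucket 3
241 → bucket 4 (collision)
Final buckets:
0: ∅
1: ∅
2: ∅
3: 825
4: 871 -> 101 -> 241
5: ∅
6: 403

3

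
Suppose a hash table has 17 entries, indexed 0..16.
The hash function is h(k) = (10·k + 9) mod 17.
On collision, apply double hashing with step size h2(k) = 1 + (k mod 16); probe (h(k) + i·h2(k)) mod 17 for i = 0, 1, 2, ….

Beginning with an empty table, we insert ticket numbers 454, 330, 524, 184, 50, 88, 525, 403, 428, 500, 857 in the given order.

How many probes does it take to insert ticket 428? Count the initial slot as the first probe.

454 hashes to 10; slot 10 is free => place at 10.
330 hashes to 11; slot 11 is free => place at 11.
524 hashes to 13; slot 13 is free => place at 13.
184 hashes to 13, h2=9; 13 taken => place at 5.
50 hashes to 16; slot 16 is free => place at 16.
88 hashes to 5, h2=9; 5 taken => place at 14.
525 hashes to 6; slot 6 is free => place at 6.
403 hashes to 10, h2=4; 10,14 taken => place at 1.
428 hashes to 5, h2=13; 5,1,14,10,6 taken => place at 2.
500 hashes to 11, h2=5; 11,16 taken => place at 4.
857 hashes to 11, h2=10; 11,4,14 taken => place at 7.
Table: [., 403, 428, ., 500, 184, 525, 857, ., ., 454, 330, ., 524, 88, ., 50]

6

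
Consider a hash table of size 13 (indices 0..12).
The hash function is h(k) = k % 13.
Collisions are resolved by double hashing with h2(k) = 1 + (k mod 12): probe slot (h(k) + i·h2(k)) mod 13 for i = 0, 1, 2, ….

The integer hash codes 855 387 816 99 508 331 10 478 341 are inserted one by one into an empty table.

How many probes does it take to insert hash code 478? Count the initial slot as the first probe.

Insert 855: h=10, slot 10 empty -> index 10.
Insert 387: h=10, h2=4, slot 10 occupied -> index 1.
Insert 816: h=10, h2=1, slot 10 occupied -> index 11.
Insert 99: h=8, slot 8 empty -> index 8.
Insert 508: h=1, h2=5, slot 1 occupied -> index 6.
Insert 331: h=6, h2=8, slots 6,1 occupied -> index 9.
Insert 10: h=10, h2=11, slots 10,8,6 occupied -> index 4.
Insert 478: h=10, h2=11, slots 10,8,6,4 occupied -> index 2.
Insert 341: h=3, slot 3 empty -> index 3.
Table: [∅, 387, 478, 341, 10, ∅, 508, ∅, 99, 331, 855, 816, ∅]

5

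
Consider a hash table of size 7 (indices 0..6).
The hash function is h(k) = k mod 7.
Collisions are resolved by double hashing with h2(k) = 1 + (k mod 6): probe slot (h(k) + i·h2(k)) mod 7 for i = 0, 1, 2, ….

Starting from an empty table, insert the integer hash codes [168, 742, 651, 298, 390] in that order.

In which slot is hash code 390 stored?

Insert 168: h=0, slot 0 empty => index 0.
Insert 742: h=0, h2=5, slot 0 occupied => index 5.
Insert 651: h=0, h2=4, slot 0 occupied => index 4.
Insert 298: h=4, h2=5, slot 4 occupied => index 2.
Insert 390: h=5, h2=1, slot 5 occupied => index 6.
Table: [168, ∅, 298, ∅, 651, 742, 390]

6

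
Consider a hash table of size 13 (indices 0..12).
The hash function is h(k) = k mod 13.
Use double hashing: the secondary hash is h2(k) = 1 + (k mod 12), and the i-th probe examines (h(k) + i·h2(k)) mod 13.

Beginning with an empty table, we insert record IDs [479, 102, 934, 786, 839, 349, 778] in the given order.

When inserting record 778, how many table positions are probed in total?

479 hashes to 11; slot 11 is free -> place at 11.
102 hashes to 11, h2=7; 11 taken -> place at 5.
934 hashes to 11, h2=11; 11 taken -> place at 9.
786 hashes to 6; slot 6 is free -> place at 6.
839 hashes to 7; slot 7 is free -> place at 7.
349 hashes to 11, h2=2; 11 taken -> place at 0.
778 hashes to 11, h2=11; 11,9,7,5 taken -> place at 3.
Table: [349, -, -, 778, -, 102, 786, 839, -, 934, -, 479, -]

5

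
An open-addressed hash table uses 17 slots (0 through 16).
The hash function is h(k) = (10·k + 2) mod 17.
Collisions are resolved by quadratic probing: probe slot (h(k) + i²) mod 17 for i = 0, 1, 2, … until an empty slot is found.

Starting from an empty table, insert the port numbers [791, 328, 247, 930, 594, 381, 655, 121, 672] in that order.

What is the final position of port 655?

791: h=7 → slot 7
328: h=1 → slot 1
247: h=7, probe 7,8 → slot 8
930: h=3 → slot 3
594: h=9 → slot 9
381: h=4 → slot 4
655: h=7, probe 7,8,11 → slot 11
121: h=5 → slot 5
672: h=7, probe 7,8,11,16 → slot 16
Table: [., 328, ., 930, 381, 121, ., 791, 247, 594, ., 655, ., ., ., ., 672]

11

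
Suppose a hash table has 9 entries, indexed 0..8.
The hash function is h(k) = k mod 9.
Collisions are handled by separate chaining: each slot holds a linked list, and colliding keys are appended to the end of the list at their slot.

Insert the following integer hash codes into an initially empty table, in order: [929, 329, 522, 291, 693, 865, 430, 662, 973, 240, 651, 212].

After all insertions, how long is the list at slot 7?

Insert 929: h=2, bucket 2 empty -> new chain.
Insert 329: h=5, bucket 5 empty -> new chain.
Insert 522: h=0, bucket 0 empty -> new chain.
Insert 291: h=3, bucket 3 empty -> new chain.
Insert 693: h=0, bucket 0 nonempty -> append to chain.
Insert 865: h=1, bucket 1 empty -> new chain.
Insert 430: h=7, bucket 7 empty -> new chain.
Insert 662: h=5, bucket 5 nonempty -> append to chain.
Insert 973: h=1, bucket 1 nonempty -> append to chain.
Insert 240: h=6, bucket 6 empty -> new chain.
Insert 651: h=3, bucket 3 nonempty -> append to chain.
Insert 212: h=5, bucket 5 nonempty -> append to chain.
Final buckets:
0: 522 -> 693
1: 865 -> 973
2: 929
3: 291 -> 651
4: .
5: 329 -> 662 -> 212
6: 240
7: 430
8: .

1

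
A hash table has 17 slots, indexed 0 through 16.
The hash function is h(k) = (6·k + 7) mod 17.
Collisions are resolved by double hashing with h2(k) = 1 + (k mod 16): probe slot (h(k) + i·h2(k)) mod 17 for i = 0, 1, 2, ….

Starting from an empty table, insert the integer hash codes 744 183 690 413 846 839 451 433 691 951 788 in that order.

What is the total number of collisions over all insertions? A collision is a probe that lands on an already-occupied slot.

3

744 hashes to 0; slot 0 is free => place at 0.
183 hashes to 0, h2=8; 0 taken => place at 8.
690 hashes to 16; slot 16 is free => place at 16.
413 hashes to 3; slot 3 is free => place at 3.
846 hashes to 0, h2=15; 0 taken => place at 15.
839 hashes to 9; slot 9 is free => place at 9.
451 hashes to 10; slot 10 is free => place at 10.
433 hashes to 4; slot 4 is free => place at 4.
691 hashes to 5; slot 5 is free => place at 5.
951 hashes to 1; slot 1 is free => place at 1.
788 hashes to 9, h2=5; 9 taken => place at 14.
Table: [744, 951, ∅, 413, 433, 691, ∅, ∅, 183, 839, 451, ∅, ∅, ∅, 788, 846, 690]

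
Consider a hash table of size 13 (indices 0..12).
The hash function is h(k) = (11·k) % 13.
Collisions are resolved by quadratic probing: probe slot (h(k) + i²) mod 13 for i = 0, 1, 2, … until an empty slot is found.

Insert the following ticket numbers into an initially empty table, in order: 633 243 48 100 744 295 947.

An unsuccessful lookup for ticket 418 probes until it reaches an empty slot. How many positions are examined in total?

2

633: h=8 → slot 8
243: h=8, probe 8,9 → slot 9
48: h=8, probe 8,9,12 → slot 12
100: h=8, probe 8,9,12,4 → slot 4
744: h=7 → slot 7
295: h=8, probe 8,9,12,4,11 → slot 11
947: h=4, probe 4,5 → slot 5
Table: [., ., ., ., 100, 947, ., 744, 633, 243, ., 295, 48]
Lookup 418: h=9, probe 9,10 → slot 10 empty, not found.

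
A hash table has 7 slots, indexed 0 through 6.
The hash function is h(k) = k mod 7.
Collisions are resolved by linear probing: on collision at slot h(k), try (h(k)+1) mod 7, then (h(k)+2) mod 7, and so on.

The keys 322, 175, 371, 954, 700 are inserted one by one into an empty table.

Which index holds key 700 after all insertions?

4

322: h=0 => slot 0
175: h=0, probe 0,1 => slot 1
371: h=0, probe 0,1,2 => slot 2
954: h=2, probe 2,3 => slot 3
700: h=0, probe 0,1,2,3,4 => slot 4
Table: [322, 175, 371, 954, 700, _, _]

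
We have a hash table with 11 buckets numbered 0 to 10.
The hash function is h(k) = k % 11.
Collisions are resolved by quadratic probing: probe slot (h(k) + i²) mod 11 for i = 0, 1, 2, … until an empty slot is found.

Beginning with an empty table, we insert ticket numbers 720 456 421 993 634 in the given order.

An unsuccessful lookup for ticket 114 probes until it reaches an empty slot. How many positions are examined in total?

Insert 720: h=5, slot 5 empty => index 5.
Insert 456: h=5, slot 5 occupied => index 6.
Insert 421: h=3, slot 3 empty => index 3.
Insert 993: h=3, slot 3 occupied => index 4.
Insert 634: h=7, slot 7 empty => index 7.
Table: [_, _, _, 421, 993, 720, 456, 634, _, _, _]
Lookup 114: h=4, probe 4,5,8 → slot 8 empty, not found.

3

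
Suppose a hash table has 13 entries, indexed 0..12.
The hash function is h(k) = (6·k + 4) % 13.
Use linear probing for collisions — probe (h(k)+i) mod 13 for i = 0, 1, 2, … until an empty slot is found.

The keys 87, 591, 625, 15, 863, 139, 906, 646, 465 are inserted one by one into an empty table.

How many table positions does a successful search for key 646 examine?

6

87: h=6 → slot 6
591: h=1 → slot 1
625: h=10 → slot 10
15: h=3 → slot 3
863: h=8 → slot 8
139: h=6, probe 6,7 → slot 7
906: h=6, probe 6,7,8,9 → slot 9
646: h=6, probe 6,7,8,9,10,11 → slot 11
465: h=12 → slot 12
Table: [—, 591, —, 15, —, —, 87, 139, 863, 906, 625, 646, 465]
Lookup 646: h=6, probe 6,7,8,9,10,11 → found at 11.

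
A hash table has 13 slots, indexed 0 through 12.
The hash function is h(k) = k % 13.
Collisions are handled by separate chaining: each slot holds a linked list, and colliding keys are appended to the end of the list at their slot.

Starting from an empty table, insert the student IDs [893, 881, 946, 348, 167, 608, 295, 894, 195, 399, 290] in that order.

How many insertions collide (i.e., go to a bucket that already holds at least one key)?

Insert 893: h=9, bucket 9 empty → new chain.
Insert 881: h=10, bucket 10 empty → new chain.
Insert 946: h=10, bucket 10 nonempty → append to chain.
Insert 348: h=10, bucket 10 nonempty → append to chain.
Insert 167: h=11, bucket 11 empty → new chain.
Insert 608: h=10, bucket 10 nonempty → append to chain.
Insert 295: h=9, bucket 9 nonempty → append to chain.
Insert 894: h=10, bucket 10 nonempty → append to chain.
Insert 195: h=0, bucket 0 empty → new chain.
Insert 399: h=9, bucket 9 nonempty → append to chain.
Insert 290: h=4, bucket 4 empty → new chain.
Final buckets:
0: 195
1: _
2: _
3: _
4: 290
5: _
6: _
7: _
8: _
9: 893 -> 295 -> 399
10: 881 -> 946 -> 348 -> 608 -> 894
11: 167
12: _

6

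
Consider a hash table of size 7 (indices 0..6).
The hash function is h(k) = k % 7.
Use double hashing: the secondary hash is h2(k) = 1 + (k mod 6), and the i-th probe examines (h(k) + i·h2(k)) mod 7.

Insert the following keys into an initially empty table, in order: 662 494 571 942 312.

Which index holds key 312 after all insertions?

1

662 hashes to 4; slot 4 is free -> place at 4.
494 hashes to 4, h2=3; 4 taken -> place at 0.
571 hashes to 4, h2=2; 4 taken -> place at 6.
942 hashes to 4, h2=1; 4 taken -> place at 5.
312 hashes to 4, h2=1; 4,5,6,0 taken -> place at 1.
Table: [494, 312, —, —, 662, 942, 571]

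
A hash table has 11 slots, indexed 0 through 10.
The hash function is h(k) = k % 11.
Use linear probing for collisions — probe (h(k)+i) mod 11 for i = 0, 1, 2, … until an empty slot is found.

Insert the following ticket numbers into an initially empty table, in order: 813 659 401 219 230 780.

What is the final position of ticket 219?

813: h=10 → slot 10
659: h=10, probe 10,0 → slot 0
401: h=5 → slot 5
219: h=10, probe 10,0,1 → slot 1
230: h=10, probe 10,0,1,2 → slot 2
780: h=10, probe 10,0,1,2,3 → slot 3
Table: [659, 219, 230, 780, ∅, 401, ∅, ∅, ∅, ∅, 813]

1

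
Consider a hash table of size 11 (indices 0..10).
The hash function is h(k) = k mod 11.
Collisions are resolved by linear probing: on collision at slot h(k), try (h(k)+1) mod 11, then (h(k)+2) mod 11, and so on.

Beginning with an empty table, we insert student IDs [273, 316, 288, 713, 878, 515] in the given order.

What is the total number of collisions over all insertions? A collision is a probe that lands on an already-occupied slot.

Insert 273: h=9, slot 9 empty → index 9.
Insert 316: h=8, slot 8 empty → index 8.
Insert 288: h=2, slot 2 empty → index 2.
Insert 713: h=9, slot 9 occupied → index 10.
Insert 878: h=9, slots 9,10 occupied → index 0.
Insert 515: h=9, slots 9,10,0 occupied → index 1.
Table: [878, 515, 288, —, —, —, —, —, 316, 273, 713]

6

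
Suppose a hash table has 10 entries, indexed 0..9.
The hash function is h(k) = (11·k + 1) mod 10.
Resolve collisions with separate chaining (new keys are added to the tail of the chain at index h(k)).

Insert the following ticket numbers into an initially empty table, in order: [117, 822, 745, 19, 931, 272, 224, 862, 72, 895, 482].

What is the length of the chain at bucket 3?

5

117 → bucket 8
822 → bucket 3
745 → bucket 6
19 → bucket 0
931 → bucket 2
272 → bucket 3 (collision)
224 → bucket 5
862 → bucket 3 (collision)
72 → bucket 3 (collision)
895 → bucket 6 (collision)
482 → bucket 3 (collision)
Final buckets:
0: 19
1: .
2: 931
3: 822 -> 272 -> 862 -> 72 -> 482
4: .
5: 224
6: 745 -> 895
7: .
8: 117
9: .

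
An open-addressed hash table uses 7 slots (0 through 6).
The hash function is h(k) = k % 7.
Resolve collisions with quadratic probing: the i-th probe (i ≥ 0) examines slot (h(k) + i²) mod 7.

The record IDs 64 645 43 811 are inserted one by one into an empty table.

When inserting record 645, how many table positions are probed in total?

64 hashes to 1; slot 1 is free -> place at 1.
645 hashes to 1; 1 taken -> place at 2.
43 hashes to 1; 1,2 taken -> place at 5.
811 hashes to 6; slot 6 is free -> place at 6.
Table: [-, 64, 645, -, -, 43, 811]

2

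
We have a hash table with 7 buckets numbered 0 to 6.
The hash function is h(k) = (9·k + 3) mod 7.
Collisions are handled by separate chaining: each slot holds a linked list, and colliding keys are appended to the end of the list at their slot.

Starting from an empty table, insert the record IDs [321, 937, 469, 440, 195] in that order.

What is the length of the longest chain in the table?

321 → bucket 1
937 → bucket 1 (collision)
469 → bucket 3
440 → bucket 1 (collision)
195 → bucket 1 (collision)
Final buckets:
0: —
1: 321 -> 937 -> 440 -> 195
2: —
3: 469
4: —
5: —
6: —

4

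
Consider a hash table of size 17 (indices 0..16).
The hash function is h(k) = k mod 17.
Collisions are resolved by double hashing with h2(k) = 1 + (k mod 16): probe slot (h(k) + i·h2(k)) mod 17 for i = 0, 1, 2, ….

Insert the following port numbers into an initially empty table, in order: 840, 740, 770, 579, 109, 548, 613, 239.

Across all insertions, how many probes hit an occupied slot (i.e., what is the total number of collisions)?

840: h=7 => slot 7
740: h=9 => slot 9
770: h=5 => slot 5
579: h=1 => slot 1
109: h=7, h2=14, probe 7,4 => slot 4
548: h=4, h2=5, probe 4,9,14 => slot 14
613: h=1, h2=6, probe 1,7,13 => slot 13
239: h=1, h2=16, probe 1,0 => slot 0
Table: [239, 579, —, —, 109, 770, —, 840, —, 740, —, —, —, 613, 548, —, —]

6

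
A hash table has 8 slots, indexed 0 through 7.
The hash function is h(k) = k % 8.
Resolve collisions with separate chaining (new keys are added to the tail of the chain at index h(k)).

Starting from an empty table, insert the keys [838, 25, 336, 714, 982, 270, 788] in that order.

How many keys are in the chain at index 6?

Insert 838: h=6, bucket 6 empty -> new chain.
Insert 25: h=1, bucket 1 empty -> new chain.
Insert 336: h=0, bucket 0 empty -> new chain.
Insert 714: h=2, bucket 2 empty -> new chain.
Insert 982: h=6, bucket 6 nonempty -> append to chain.
Insert 270: h=6, bucket 6 nonempty -> append to chain.
Insert 788: h=4, bucket 4 empty -> new chain.
Final buckets:
0: 336
1: 25
2: 714
3: .
4: 788
5: .
6: 838 -> 982 -> 270
7: .

3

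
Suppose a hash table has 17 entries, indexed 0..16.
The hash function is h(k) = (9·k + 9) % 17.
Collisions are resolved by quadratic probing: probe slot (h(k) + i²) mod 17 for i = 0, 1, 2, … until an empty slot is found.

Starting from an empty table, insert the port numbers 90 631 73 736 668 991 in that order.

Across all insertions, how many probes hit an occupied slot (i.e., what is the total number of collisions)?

90: h=3 => slot 3
631: h=10 => slot 10
73: h=3, probe 3,4 => slot 4
736: h=3, probe 3,4,7 => slot 7
668: h=3, probe 3,4,7,12 => slot 12
991: h=3, probe 3,4,7,12,2 => slot 2
Table: [_, _, 991, 90, 73, _, _, 736, _, _, 631, _, 668, _, _, _, _]

10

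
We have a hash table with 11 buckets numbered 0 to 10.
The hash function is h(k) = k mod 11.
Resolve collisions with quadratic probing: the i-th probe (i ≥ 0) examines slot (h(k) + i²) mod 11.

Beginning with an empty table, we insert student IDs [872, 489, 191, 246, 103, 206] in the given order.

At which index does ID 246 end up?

8

872: h=3 -> slot 3
489: h=5 -> slot 5
191: h=4 -> slot 4
246: h=4, probe 4,5,8 -> slot 8
103: h=4, probe 4,5,8,2 -> slot 2
206: h=8, probe 8,9 -> slot 9
Table: [∅, ∅, 103, 872, 191, 489, ∅, ∅, 246, 206, ∅]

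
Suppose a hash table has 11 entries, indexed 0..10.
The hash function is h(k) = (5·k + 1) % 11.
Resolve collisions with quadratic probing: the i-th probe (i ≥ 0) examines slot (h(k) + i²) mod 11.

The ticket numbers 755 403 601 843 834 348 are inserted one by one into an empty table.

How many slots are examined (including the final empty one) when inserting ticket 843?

4

755: h=3 → slot 3
403: h=3, probe 3,4 → slot 4
601: h=3, probe 3,4,7 → slot 7
843: h=3, probe 3,4,7,1 → slot 1
834: h=2 → slot 2
348: h=3, probe 3,4,7,1,8 → slot 8
Table: [∅, 843, 834, 755, 403, ∅, ∅, 601, 348, ∅, ∅]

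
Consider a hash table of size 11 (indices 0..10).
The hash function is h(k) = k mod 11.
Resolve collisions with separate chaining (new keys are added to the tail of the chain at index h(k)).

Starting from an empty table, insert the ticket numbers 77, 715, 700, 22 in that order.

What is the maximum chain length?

3

Insert 77: h=0, bucket 0 empty -> new chain.
Insert 715: h=0, bucket 0 nonempty -> append to chain.
Insert 700: h=7, bucket 7 empty -> new chain.
Insert 22: h=0, bucket 0 nonempty -> append to chain.
Final buckets:
0: 77 -> 715 -> 22
1: ∅
2: ∅
3: ∅
4: ∅
5: ∅
6: ∅
7: 700
8: ∅
9: ∅
10: ∅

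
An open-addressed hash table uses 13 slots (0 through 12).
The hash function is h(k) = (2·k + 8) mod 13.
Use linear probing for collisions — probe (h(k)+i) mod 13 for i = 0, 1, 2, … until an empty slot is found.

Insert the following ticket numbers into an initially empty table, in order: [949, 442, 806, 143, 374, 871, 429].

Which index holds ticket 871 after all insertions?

949 hashes to 8; slot 8 is free => place at 8.
442 hashes to 8; 8 taken => place at 9.
806 hashes to 8; 8,9 taken => place at 10.
143 hashes to 8; 8,9,10 taken => place at 11.
374 hashes to 2; slot 2 is free => place at 2.
871 hashes to 8; 8,9,10,11 taken => place at 12.
429 hashes to 8; 8,9,10,11,12 taken => place at 0.
Table: [429, —, 374, —, —, —, —, —, 949, 442, 806, 143, 871]

12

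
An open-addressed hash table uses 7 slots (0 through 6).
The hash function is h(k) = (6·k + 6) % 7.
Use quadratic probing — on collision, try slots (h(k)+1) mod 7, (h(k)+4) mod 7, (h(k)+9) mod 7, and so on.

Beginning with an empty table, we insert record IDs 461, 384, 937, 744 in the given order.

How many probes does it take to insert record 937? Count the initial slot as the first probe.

3

461 hashes to 0; slot 0 is free => place at 0.
384 hashes to 0; 0 taken => place at 1.
937 hashes to 0; 0,1 taken => place at 4.
744 hashes to 4; 4 taken => place at 5.
Table: [461, 384, -, -, 937, 744, -]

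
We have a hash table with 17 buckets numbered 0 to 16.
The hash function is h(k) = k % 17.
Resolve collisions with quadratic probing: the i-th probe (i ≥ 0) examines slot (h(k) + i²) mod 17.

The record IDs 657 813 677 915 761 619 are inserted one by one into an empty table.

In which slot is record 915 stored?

1

657: h=11 → slot 11
813: h=14 → slot 14
677: h=14, probe 14,15 → slot 15
915: h=14, probe 14,15,1 → slot 1
761: h=13 → slot 13
619: h=7 → slot 7
Table: [—, 915, —, —, —, —, —, 619, —, —, —, 657, —, 761, 813, 677, —]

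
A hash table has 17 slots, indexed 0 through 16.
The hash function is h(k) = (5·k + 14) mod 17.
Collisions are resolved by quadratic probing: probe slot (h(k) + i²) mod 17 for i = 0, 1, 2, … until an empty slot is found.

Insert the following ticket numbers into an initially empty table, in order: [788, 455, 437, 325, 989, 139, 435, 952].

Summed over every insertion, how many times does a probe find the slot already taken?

Insert 788: h=10, slot 10 empty -> index 10.
Insert 455: h=11, slot 11 empty -> index 11.
Insert 437: h=6, slot 6 empty -> index 6.
Insert 325: h=7, slot 7 empty -> index 7.
Insert 989: h=12, slot 12 empty -> index 12.
Insert 139: h=12, slot 12 occupied -> index 13.
Insert 435: h=13, slot 13 occupied -> index 14.
Insert 952: h=14, slot 14 occupied -> index 15.
Table: [_, _, _, _, _, _, 437, 325, _, _, 788, 455, 989, 139, 435, 952, _]

3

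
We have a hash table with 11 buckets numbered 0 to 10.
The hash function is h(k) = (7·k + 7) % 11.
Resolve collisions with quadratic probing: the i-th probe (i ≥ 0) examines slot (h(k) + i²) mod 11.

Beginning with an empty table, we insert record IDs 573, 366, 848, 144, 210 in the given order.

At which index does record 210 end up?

573: h=3 => slot 3
366: h=6 => slot 6
848: h=3, probe 3,4 => slot 4
144: h=3, probe 3,4,7 => slot 7
210: h=3, probe 3,4,7,1 => slot 1
Table: [-, 210, -, 573, 848, -, 366, 144, -, -, -]

1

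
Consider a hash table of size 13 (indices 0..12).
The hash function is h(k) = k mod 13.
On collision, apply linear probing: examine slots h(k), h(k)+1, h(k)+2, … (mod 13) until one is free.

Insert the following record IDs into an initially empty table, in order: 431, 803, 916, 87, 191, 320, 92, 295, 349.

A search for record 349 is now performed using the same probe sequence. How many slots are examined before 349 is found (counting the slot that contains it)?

431 hashes to 2; slot 2 is free -> place at 2.
803 hashes to 10; slot 10 is free -> place at 10.
916 hashes to 6; slot 6 is free -> place at 6.
87 hashes to 9; slot 9 is free -> place at 9.
191 hashes to 9; 9,10 taken -> place at 11.
320 hashes to 8; slot 8 is free -> place at 8.
92 hashes to 1; slot 1 is free -> place at 1.
295 hashes to 9; 9,10,11 taken -> place at 12.
349 hashes to 11; 11,12 taken -> place at 0.
Table: [349, 92, 431, -, -, -, 916, -, 320, 87, 803, 191, 295]
Lookup 349: h=11, probe 11,12,0 → found at 0.

3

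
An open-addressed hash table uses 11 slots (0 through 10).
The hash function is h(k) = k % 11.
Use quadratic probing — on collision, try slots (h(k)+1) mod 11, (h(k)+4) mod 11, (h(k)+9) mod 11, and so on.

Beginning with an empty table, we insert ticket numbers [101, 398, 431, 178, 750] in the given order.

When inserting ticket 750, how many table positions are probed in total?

5

101 hashes to 2; slot 2 is free → place at 2.
398 hashes to 2; 2 taken → place at 3.
431 hashes to 2; 2,3 taken → place at 6.
178 hashes to 2; 2,3,6 taken → place at 0.
750 hashes to 2; 2,3,6,0 taken → place at 7.
Table: [178, —, 101, 398, —, —, 431, 750, —, —, —]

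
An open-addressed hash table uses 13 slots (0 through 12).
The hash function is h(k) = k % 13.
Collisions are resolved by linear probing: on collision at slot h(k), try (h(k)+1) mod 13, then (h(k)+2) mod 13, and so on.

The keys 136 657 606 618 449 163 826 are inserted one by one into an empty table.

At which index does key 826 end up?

136: h=6 -> slot 6
657: h=7 -> slot 7
606: h=8 -> slot 8
618: h=7, probe 7,8,9 -> slot 9
449: h=7, probe 7,8,9,10 -> slot 10
163: h=7, probe 7,8,9,10,11 -> slot 11
826: h=7, probe 7,8,9,10,11,12 -> slot 12
Table: [., ., ., ., ., ., 136, 657, 606, 618, 449, 163, 826]

12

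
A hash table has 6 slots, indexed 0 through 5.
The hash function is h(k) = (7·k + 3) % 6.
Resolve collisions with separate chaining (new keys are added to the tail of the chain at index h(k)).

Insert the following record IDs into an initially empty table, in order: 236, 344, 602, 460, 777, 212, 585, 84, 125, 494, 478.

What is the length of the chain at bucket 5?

236 → bucket 5
344 → bucket 5 (collision)
602 → bucket 5 (collision)
460 → bucket 1
777 → bucket 0
212 → bucket 5 (collision)
585 → bucket 0 (collision)
84 → bucket 3
125 → bucket 2
494 → bucket 5 (collision)
478 → bucket 1 (collision)
Final buckets:
0: 777 -> 585
1: 460 -> 478
2: 125
3: 84
4: .
5: 236 -> 344 -> 602 -> 212 -> 494

5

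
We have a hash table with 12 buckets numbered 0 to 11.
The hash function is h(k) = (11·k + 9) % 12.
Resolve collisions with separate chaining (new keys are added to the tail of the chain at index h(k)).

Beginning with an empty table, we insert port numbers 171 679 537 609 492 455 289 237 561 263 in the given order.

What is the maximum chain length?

4

171 → bucket 6
679 → bucket 2
537 → bucket 0
609 → bucket 0 (collision)
492 → bucket 9
455 → bucket 10
289 → bucket 8
237 → bucket 0 (collision)
561 → bucket 0 (collision)
263 → bucket 10 (collision)
Final buckets:
0: 537 -> 609 -> 237 -> 561
1: .
2: 679
3: .
4: .
5: .
6: 171
7: .
8: 289
9: 492
10: 455 -> 263
11: .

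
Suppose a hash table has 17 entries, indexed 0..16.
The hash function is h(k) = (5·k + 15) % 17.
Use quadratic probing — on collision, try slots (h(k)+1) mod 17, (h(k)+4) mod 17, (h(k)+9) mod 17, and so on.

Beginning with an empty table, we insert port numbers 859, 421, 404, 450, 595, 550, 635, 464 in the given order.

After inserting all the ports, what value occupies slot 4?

859 hashes to 9; slot 9 is free => place at 9.
421 hashes to 12; slot 12 is free => place at 12.
404 hashes to 12; 12 taken => place at 13.
450 hashes to 4; slot 4 is free => place at 4.
595 hashes to 15; slot 15 is free => place at 15.
550 hashes to 11; slot 11 is free => place at 11.
635 hashes to 11; 11,12,15 taken => place at 3.
464 hashes to 6; slot 6 is free => place at 6.
Table: [∅, ∅, ∅, 635, 450, ∅, 464, ∅, ∅, 859, ∅, 550, 421, 404, ∅, 595, ∅]

450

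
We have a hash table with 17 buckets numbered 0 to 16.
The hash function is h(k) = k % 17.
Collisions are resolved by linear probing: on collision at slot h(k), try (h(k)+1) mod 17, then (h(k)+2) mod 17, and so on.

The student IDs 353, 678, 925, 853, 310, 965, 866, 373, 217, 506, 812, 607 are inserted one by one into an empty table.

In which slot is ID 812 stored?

5

353 hashes to 13; slot 13 is free -> place at 13.
678 hashes to 15; slot 15 is free -> place at 15.
925 hashes to 7; slot 7 is free -> place at 7.
853 hashes to 3; slot 3 is free -> place at 3.
310 hashes to 4; slot 4 is free -> place at 4.
965 hashes to 13; 13 taken -> place at 14.
866 hashes to 16; slot 16 is free -> place at 16.
373 hashes to 16; 16 taken -> place at 0.
217 hashes to 13; 13,14,15,16,0 taken -> place at 1.
506 hashes to 13; 13,14,15,16,0,1 taken -> place at 2.
812 hashes to 13; 13,14,15,16,0,1,2,3,4 taken -> place at 5.
607 hashes to 12; slot 12 is free -> place at 12.
Table: [373, 217, 506, 853, 310, 812, —, 925, —, —, —, —, 607, 353, 965, 678, 866]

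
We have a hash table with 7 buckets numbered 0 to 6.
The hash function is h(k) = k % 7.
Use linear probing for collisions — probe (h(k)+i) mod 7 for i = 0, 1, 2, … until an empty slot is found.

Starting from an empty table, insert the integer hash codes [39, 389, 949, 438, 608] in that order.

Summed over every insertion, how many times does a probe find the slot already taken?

39: h=4 → slot 4
389: h=4, probe 4,5 → slot 5
949: h=4, probe 4,5,6 → slot 6
438: h=4, probe 4,5,6,0 → slot 0
608: h=6, probe 6,0,1 → slot 1
Table: [438, 608, -, -, 39, 389, 949]

8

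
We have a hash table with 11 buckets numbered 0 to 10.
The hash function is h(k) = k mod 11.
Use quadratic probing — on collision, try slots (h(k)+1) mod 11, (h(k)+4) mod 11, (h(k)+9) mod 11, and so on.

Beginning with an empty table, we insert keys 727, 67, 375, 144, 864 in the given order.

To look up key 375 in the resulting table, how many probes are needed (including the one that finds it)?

3

727 hashes to 1; slot 1 is free → place at 1.
67 hashes to 1; 1 taken → place at 2.
375 hashes to 1; 1,2 taken → place at 5.
144 hashes to 1; 1,2,5 taken → place at 10.
864 hashes to 6; slot 6 is free → place at 6.
Table: [—, 727, 67, —, —, 375, 864, —, —, —, 144]
Lookup 375: h=1, probe 1,2,5 → found at 5.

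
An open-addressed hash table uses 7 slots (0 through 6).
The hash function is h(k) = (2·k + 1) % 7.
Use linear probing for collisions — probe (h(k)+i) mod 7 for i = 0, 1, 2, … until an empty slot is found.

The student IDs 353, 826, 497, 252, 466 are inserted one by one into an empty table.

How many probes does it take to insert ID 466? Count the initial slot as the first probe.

353 hashes to 0; slot 0 is free → place at 0.
826 hashes to 1; slot 1 is free → place at 1.
497 hashes to 1; 1 taken → place at 2.
252 hashes to 1; 1,2 taken → place at 3.
466 hashes to 2; 2,3 taken → place at 4.
Table: [353, 826, 497, 252, 466, ., .]

3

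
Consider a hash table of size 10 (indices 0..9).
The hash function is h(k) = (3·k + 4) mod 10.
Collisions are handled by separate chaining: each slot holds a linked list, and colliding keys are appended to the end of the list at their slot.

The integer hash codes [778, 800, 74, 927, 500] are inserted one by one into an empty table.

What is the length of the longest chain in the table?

778 → bucket 8
800 → bucket 4
74 → bucket 6
927 → bucket 5
500 → bucket 4 (collision)
Final buckets:
0: _
1: _
2: _
3: _
4: 800 -> 500
5: 927
6: 74
7: _
8: 778
9: _

2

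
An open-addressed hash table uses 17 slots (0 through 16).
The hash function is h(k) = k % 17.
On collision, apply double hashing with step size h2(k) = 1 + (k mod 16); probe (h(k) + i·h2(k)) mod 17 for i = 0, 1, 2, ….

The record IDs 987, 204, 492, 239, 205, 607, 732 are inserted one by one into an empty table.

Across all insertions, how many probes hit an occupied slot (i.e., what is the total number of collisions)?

7

987: h=1 => slot 1
204: h=0 => slot 0
492: h=16 => slot 16
239: h=1, h2=16, probe 1,0,16,15 => slot 15
205: h=1, h2=14, probe 1,15,12 => slot 12
607: h=12, h2=16, probe 12,11 => slot 11
732: h=1, h2=13, probe 1,14 => slot 14
Table: [204, 987, ., ., ., ., ., ., ., ., ., 607, 205, ., 732, 239, 492]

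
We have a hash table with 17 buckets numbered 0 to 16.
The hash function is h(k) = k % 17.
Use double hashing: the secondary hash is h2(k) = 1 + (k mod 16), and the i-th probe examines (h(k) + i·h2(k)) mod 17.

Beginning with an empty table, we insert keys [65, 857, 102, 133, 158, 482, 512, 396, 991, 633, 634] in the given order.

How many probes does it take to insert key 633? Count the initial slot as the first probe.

5

65 hashes to 14; slot 14 is free -> place at 14.
857 hashes to 7; slot 7 is free -> place at 7.
102 hashes to 0; slot 0 is free -> place at 0.
133 hashes to 14, h2=6; 14 taken -> place at 3.
158 hashes to 5; slot 5 is free -> place at 5.
482 hashes to 6; slot 6 is free -> place at 6.
512 hashes to 2; slot 2 is free -> place at 2.
396 hashes to 5, h2=13; 5 taken -> place at 1.
991 hashes to 5, h2=16; 5 taken -> place at 4.
633 hashes to 4, h2=10; 4,14,7,0 taken -> place at 10.
634 hashes to 5, h2=11; 5 taken -> place at 16.
Table: [102, 396, 512, 133, 991, 158, 482, 857, -, -, 633, -, -, -, 65, -, 634]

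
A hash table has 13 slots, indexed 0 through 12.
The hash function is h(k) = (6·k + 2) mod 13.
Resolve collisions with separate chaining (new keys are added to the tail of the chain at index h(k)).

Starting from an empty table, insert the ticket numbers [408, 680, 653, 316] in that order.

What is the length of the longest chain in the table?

2

408 -> bucket 6
680 -> bucket 0
653 -> bucket 7
316 -> bucket 0 (collision)
Final buckets:
0: 680 -> 316
1: -
2: -
3: -
4: -
5: -
6: 408
7: 653
8: -
9: -
10: -
11: -
12: -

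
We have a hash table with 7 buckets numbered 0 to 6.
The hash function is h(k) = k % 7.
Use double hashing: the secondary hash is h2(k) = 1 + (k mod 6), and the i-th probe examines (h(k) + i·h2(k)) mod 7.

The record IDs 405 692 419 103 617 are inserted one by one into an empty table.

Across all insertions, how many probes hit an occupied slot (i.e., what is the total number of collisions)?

3

405 hashes to 6; slot 6 is free => place at 6.
692 hashes to 6, h2=3; 6 taken => place at 2.
419 hashes to 6, h2=6; 6 taken => place at 5.
103 hashes to 5, h2=2; 5 taken => place at 0.
617 hashes to 1; slot 1 is free => place at 1.
Table: [103, 617, 692, _, _, 419, 405]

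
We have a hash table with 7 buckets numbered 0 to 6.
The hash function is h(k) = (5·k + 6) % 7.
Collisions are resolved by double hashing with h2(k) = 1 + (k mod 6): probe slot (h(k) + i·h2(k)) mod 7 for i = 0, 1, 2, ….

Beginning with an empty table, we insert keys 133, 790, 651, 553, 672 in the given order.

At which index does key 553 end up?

5

133 hashes to 6; slot 6 is free => place at 6.
790 hashes to 1; slot 1 is free => place at 1.
651 hashes to 6, h2=4; 6 taken => place at 3.
553 hashes to 6, h2=2; 6,1,3 taken => place at 5.
672 hashes to 6, h2=1; 6 taken => place at 0.
Table: [672, 790, ∅, 651, ∅, 553, 133]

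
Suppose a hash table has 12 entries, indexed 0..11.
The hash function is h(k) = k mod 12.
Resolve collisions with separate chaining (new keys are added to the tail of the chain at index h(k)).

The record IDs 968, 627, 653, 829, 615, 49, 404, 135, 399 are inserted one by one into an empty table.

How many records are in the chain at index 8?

2

968 → bucket 8
627 → bucket 3
653 → bucket 5
829 → bucket 1
615 → bucket 3 (collision)
49 → bucket 1 (collision)
404 → bucket 8 (collision)
135 → bucket 3 (collision)
399 → bucket 3 (collision)
Final buckets:
0: _
1: 829 -> 49
2: _
3: 627 -> 615 -> 135 -> 399
4: _
5: 653
6: _
7: _
8: 968 -> 404
9: _
10: _
11: _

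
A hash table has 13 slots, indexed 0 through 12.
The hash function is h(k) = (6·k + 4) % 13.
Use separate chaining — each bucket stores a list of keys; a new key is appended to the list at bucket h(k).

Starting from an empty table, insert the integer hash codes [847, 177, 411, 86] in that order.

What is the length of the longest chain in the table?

Insert 847: h=3, bucket 3 empty -> new chain.
Insert 177: h=0, bucket 0 empty -> new chain.
Insert 411: h=0, bucket 0 nonempty -> append to chain.
Insert 86: h=0, bucket 0 nonempty -> append to chain.
Final buckets:
0: 177 -> 411 -> 86
1: .
2: .
3: 847
4: .
5: .
6: .
7: .
8: .
9: .
10: .
11: .
12: .

3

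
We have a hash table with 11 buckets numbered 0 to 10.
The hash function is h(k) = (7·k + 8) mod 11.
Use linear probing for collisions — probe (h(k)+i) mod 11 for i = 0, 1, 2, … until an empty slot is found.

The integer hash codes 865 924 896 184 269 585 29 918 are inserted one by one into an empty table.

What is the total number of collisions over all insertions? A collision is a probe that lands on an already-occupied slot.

865 hashes to 2; slot 2 is free => place at 2.
924 hashes to 8; slot 8 is free => place at 8.
896 hashes to 10; slot 10 is free => place at 10.
184 hashes to 9; slot 9 is free => place at 9.
269 hashes to 10; 10 taken => place at 0.
585 hashes to 0; 0 taken => place at 1.
29 hashes to 2; 2 taken => place at 3.
918 hashes to 10; 10,0,1,2,3 taken => place at 4.
Table: [269, 585, 865, 29, 918, _, _, _, 924, 184, 896]

8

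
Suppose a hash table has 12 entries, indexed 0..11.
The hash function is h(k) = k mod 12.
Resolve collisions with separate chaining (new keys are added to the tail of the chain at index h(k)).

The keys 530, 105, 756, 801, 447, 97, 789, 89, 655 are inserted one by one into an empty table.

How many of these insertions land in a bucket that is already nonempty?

Insert 530: h=2, bucket 2 empty → new chain.
Insert 105: h=9, bucket 9 empty → new chain.
Insert 756: h=0, bucket 0 empty → new chain.
Insert 801: h=9, bucket 9 nonempty → append to chain.
Insert 447: h=3, bucket 3 empty → new chain.
Insert 97: h=1, bucket 1 empty → new chain.
Insert 789: h=9, bucket 9 nonempty → append to chain.
Insert 89: h=5, bucket 5 empty → new chain.
Insert 655: h=7, bucket 7 empty → new chain.
Final buckets:
0: 756
1: 97
2: 530
3: 447
4: —
5: 89
6: —
7: 655
8: —
9: 105 -> 801 -> 789
10: —
11: —

2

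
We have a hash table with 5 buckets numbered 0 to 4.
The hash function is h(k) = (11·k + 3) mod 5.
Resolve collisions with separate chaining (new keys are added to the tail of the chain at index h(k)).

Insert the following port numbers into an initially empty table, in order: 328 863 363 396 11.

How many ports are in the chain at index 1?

3

Insert 328: h=1, bucket 1 empty → new chain.
Insert 863: h=1, bucket 1 nonempty → append to chain.
Insert 363: h=1, bucket 1 nonempty → append to chain.
Insert 396: h=4, bucket 4 empty → new chain.
Insert 11: h=4, bucket 4 nonempty → append to chain.
Final buckets:
0: —
1: 328 -> 863 -> 363
2: —
3: —
4: 396 -> 11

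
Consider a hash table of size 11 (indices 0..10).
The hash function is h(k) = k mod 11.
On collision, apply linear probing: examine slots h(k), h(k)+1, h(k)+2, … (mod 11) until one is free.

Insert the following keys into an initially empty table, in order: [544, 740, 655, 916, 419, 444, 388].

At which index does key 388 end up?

Insert 544: h=5, slot 5 empty → index 5.
Insert 740: h=3, slot 3 empty → index 3.
Insert 655: h=6, slot 6 empty → index 6.
Insert 916: h=3, slot 3 occupied → index 4.
Insert 419: h=1, slot 1 empty → index 1.
Insert 444: h=4, slots 4,5,6 occupied → index 7.
Insert 388: h=3, slots 3,4,5,6,7 occupied → index 8.
Table: [-, 419, -, 740, 916, 544, 655, 444, 388, -, -]

8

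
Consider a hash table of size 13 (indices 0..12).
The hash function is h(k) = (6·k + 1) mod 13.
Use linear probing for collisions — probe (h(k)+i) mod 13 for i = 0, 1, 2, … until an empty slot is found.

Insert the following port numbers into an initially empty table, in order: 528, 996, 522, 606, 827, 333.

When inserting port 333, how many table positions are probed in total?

Insert 528: h=10, slot 10 empty → index 10.
Insert 996: h=10, slot 10 occupied → index 11.
Insert 522: h=0, slot 0 empty → index 0.
Insert 606: h=10, slots 10,11 occupied → index 12.
Insert 827: h=10, slots 10,11,12,0 occupied → index 1.
Insert 333: h=10, slots 10,11,12,0,1 occupied → index 2.
Table: [522, 827, 333, ., ., ., ., ., ., ., 528, 996, 606]

6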